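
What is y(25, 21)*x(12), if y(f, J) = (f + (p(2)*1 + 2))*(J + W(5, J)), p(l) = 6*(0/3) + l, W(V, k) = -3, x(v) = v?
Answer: 6264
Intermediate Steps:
p(l) = l (p(l) = 6*(0*(1/3)) + l = 6*0 + l = 0 + l = l)
y(f, J) = (-3 + J)*(4 + f) (y(f, J) = (f + (2*1 + 2))*(J - 3) = (f + (2 + 2))*(-3 + J) = (f + 4)*(-3 + J) = (4 + f)*(-3 + J) = (-3 + J)*(4 + f))
y(25, 21)*x(12) = (-12 - 3*25 + 4*21 + 21*25)*12 = (-12 - 75 + 84 + 525)*12 = 522*12 = 6264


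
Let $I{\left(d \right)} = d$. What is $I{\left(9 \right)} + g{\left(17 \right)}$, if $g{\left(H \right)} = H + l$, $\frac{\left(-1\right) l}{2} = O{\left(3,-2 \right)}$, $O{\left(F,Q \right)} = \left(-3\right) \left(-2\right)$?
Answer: $14$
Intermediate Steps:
$O{\left(F,Q \right)} = 6$
$l = -12$ ($l = \left(-2\right) 6 = -12$)
$g{\left(H \right)} = -12 + H$ ($g{\left(H \right)} = H - 12 = -12 + H$)
$I{\left(9 \right)} + g{\left(17 \right)} = 9 + \left(-12 + 17\right) = 9 + 5 = 14$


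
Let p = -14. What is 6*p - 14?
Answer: -98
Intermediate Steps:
6*p - 14 = 6*(-14) - 14 = -84 - 14 = -98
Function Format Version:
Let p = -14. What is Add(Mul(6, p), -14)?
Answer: -98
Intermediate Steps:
Add(Mul(6, p), -14) = Add(Mul(6, -14), -14) = Add(-84, -14) = -98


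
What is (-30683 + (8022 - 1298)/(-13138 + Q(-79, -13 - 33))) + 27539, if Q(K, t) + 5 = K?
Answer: -20788346/6611 ≈ -3144.5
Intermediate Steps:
Q(K, t) = -5 + K
(-30683 + (8022 - 1298)/(-13138 + Q(-79, -13 - 33))) + 27539 = (-30683 + (8022 - 1298)/(-13138 + (-5 - 79))) + 27539 = (-30683 + 6724/(-13138 - 84)) + 27539 = (-30683 + 6724/(-13222)) + 27539 = (-30683 + 6724*(-1/13222)) + 27539 = (-30683 - 3362/6611) + 27539 = -202848675/6611 + 27539 = -20788346/6611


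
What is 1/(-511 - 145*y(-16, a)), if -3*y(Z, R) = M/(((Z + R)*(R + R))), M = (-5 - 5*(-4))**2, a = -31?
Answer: -2914/1478179 ≈ -0.0019713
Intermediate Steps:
M = 225 (M = (-5 + 20)**2 = 15**2 = 225)
y(Z, R) = -75/(2*R*(R + Z)) (y(Z, R) = -75/((Z + R)*(R + R)) = -75/((R + Z)*(2*R)) = -75/(2*R*(R + Z)))
1/(-511 - 145*y(-16, a)) = 1/(-511 - (-10875)/(2*(-31)*(-31 - 16))) = 1/(-511 - (-10875)*(-1)/(2*31*(-47))) = 1/(-511 - (-10875)*(-1)*(-1)/(2*31*47)) = 1/(-511 - 145*(-75/2914)) = 1/(-511 + 10875/2914) = 1/(-1478179/2914) = -2914/1478179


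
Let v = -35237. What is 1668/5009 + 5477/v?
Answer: 31341023/176502133 ≈ 0.17757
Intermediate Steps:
1668/5009 + 5477/v = 1668/5009 + 5477/(-35237) = 1668*(1/5009) + 5477*(-1/35237) = 1668/5009 - 5477/35237 = 31341023/176502133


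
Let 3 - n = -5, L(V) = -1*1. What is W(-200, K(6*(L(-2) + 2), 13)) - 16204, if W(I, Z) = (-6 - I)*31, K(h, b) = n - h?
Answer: -10190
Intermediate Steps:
L(V) = -1
n = 8 (n = 3 - 1*(-5) = 3 + 5 = 8)
K(h, b) = 8 - h
W(I, Z) = -186 - 31*I
W(-200, K(6*(L(-2) + 2), 13)) - 16204 = (-186 - 31*(-200)) - 16204 = (-186 + 6200) - 16204 = 6014 - 16204 = -10190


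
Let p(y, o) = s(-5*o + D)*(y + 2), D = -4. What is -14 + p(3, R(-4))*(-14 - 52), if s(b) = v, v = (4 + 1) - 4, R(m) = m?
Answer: -344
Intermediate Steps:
v = 1 (v = 5 - 4 = 1)
s(b) = 1
p(y, o) = 2 + y (p(y, o) = 1*(y + 2) = 1*(2 + y) = 2 + y)
-14 + p(3, R(-4))*(-14 - 52) = -14 + (2 + 3)*(-14 - 52) = -14 + 5*(-66) = -14 - 330 = -344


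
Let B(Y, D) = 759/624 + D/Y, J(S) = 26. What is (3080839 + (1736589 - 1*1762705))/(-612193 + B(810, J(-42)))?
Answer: -257329865520/51571033151 ≈ -4.9898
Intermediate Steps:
B(Y, D) = 253/208 + D/Y (B(Y, D) = 759*(1/624) + D/Y = 253/208 + D/Y)
(3080839 + (1736589 - 1*1762705))/(-612193 + B(810, J(-42))) = (3080839 + (1736589 - 1*1762705))/(-612193 + (253/208 + 26/810)) = (3080839 + (1736589 - 1762705))/(-612193 + (253/208 + 26*(1/810))) = (3080839 - 26116)/(-612193 + (253/208 + 13/405)) = 3054723/(-612193 + 105169/84240) = 3054723/(-51571033151/84240) = 3054723*(-84240/51571033151) = -257329865520/51571033151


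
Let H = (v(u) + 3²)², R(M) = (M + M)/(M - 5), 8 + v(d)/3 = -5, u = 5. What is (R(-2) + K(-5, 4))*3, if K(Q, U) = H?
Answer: 18912/7 ≈ 2701.7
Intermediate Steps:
v(d) = -39 (v(d) = -24 + 3*(-5) = -24 - 15 = -39)
R(M) = 2*M/(-5 + M) (R(M) = (2*M)/(-5 + M) = 2*M/(-5 + M))
H = 900 (H = (-39 + 3²)² = (-39 + 9)² = (-30)² = 900)
K(Q, U) = 900
(R(-2) + K(-5, 4))*3 = (2*(-2)/(-5 - 2) + 900)*3 = (2*(-2)/(-7) + 900)*3 = (2*(-2)*(-⅐) + 900)*3 = (4/7 + 900)*3 = (6304/7)*3 = 18912/7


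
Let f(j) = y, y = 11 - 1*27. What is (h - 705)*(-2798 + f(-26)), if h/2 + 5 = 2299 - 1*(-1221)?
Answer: -17798550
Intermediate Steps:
y = -16 (y = 11 - 27 = -16)
h = 7030 (h = -10 + 2*(2299 - 1*(-1221)) = -10 + 2*(2299 + 1221) = -10 + 2*3520 = -10 + 7040 = 7030)
f(j) = -16
(h - 705)*(-2798 + f(-26)) = (7030 - 705)*(-2798 - 16) = 6325*(-2814) = -17798550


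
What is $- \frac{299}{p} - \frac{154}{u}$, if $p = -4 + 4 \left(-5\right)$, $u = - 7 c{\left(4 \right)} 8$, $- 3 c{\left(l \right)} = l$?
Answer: $\frac{499}{48} \approx 10.396$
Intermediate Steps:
$c{\left(l \right)} = - \frac{l}{3}$
$u = \frac{224}{3}$ ($u = - 7 \left(\left(- \frac{1}{3}\right) 4\right) 8 = \left(-7\right) \left(- \frac{4}{3}\right) 8 = \frac{28}{3} \cdot 8 = \frac{224}{3} \approx 74.667$)
$p = -24$ ($p = -4 - 20 = -24$)
$- \frac{299}{p} - \frac{154}{u} = - \frac{299}{-24} - \frac{154}{\frac{224}{3}} = \left(-299\right) \left(- \frac{1}{24}\right) - \frac{33}{16} = \frac{299}{24} - \frac{33}{16} = \frac{499}{48}$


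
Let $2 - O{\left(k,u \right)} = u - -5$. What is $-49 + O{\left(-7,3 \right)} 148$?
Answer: $-937$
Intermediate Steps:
$O{\left(k,u \right)} = -3 - u$ ($O{\left(k,u \right)} = 2 - \left(u - -5\right) = 2 - \left(u + 5\right) = 2 - \left(5 + u\right) = -3 - u$)
$-49 + O{\left(-7,3 \right)} 148 = -49 + \left(-3 - 3\right) 148 = -49 - 888 = -937$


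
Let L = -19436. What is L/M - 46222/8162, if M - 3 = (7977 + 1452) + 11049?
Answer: -50241337/7598451 ≈ -6.6121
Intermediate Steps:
M = 20481 (M = 3 + ((7977 + 1452) + 11049) = 3 + (9429 + 11049) = 3 + 20478 = 20481)
L/M - 46222/8162 = -19436/20481 - 46222/8162 = -19436*1/20481 - 46222*1/8162 = -19436/20481 - 2101/371 = -50241337/7598451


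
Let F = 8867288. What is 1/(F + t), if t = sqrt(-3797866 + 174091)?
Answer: 8867288/78628800098719 - 5*I*sqrt(144951)/78628800098719 ≈ 1.1277e-7 - 2.421e-11*I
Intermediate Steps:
t = 5*I*sqrt(144951) (t = sqrt(-3623775) = 5*I*sqrt(144951) ≈ 1903.6*I)
1/(F + t) = 1/(8867288 + 5*I*sqrt(144951))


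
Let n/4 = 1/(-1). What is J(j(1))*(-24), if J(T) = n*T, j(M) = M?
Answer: 96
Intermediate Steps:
n = -4 (n = 4/(-1) = 4*(-1) = -4)
J(T) = -4*T
J(j(1))*(-24) = -4*1*(-24) = -4*(-24) = 96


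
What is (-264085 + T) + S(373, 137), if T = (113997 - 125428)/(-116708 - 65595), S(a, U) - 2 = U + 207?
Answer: -48080399486/182303 ≈ -2.6374e+5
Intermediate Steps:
S(a, U) = 209 + U (S(a, U) = 2 + (U + 207) = 2 + (207 + U) = 209 + U)
T = 11431/182303 (T = -11431/(-182303) = -11431*(-1/182303) = 11431/182303 ≈ 0.062703)
(-264085 + T) + S(373, 137) = (-264085 + 11431/182303) + (209 + 137) = -48143476324/182303 + 346 = -48080399486/182303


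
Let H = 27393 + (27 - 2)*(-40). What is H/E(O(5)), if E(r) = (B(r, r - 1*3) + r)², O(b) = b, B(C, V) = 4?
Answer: 26393/81 ≈ 325.84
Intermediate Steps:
E(r) = (4 + r)²
H = 26393 (H = 27393 + 25*(-40) = 27393 - 1000 = 26393)
H/E(O(5)) = 26393/((4 + 5)²) = 26393/(9²) = 26393/81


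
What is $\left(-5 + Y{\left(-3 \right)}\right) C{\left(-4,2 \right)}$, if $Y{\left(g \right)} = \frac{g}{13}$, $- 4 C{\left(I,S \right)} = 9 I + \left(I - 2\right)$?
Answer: $- \frac{714}{13} \approx -54.923$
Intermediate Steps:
$C{\left(I,S \right)} = \frac{1}{2} - \frac{5 I}{2}$ ($C{\left(I,S \right)} = - \frac{9 I + \left(I - 2\right)}{4} = - \frac{9 I + \left(-2 + I\right)}{4} = - \frac{-2 + 10 I}{4} = \frac{1}{2} - \frac{5 I}{2}$)
$Y{\left(g \right)} = \frac{g}{13}$ ($Y{\left(g \right)} = g \frac{1}{13} = \frac{g}{13}$)
$\left(-5 + Y{\left(-3 \right)}\right) C{\left(-4,2 \right)} = \left(-5 + \frac{1}{13} \left(-3\right)\right) \left(\frac{1}{2} - -10\right) = \left(-5 - \frac{3}{13}\right) \left(\frac{1}{2} + 10\right) = \left(- \frac{68}{13}\right) \frac{21}{2} = - \frac{714}{13}$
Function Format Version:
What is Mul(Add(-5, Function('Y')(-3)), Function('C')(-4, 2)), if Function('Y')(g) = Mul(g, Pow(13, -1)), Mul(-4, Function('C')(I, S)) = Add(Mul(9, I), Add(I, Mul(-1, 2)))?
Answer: Rational(-714, 13) ≈ -54.923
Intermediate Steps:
Function('C')(I, S) = Add(Rational(1, 2), Mul(Rational(-5, 2), I)) (Function('C')(I, S) = Mul(Rational(-1, 4), Add(Mul(9, I), Add(I, Mul(-1, 2)))) = Mul(Rational(-1, 4), Add(Mul(9, I), Add(I, -2))) = Mul(Rational(-1, 4), Add(Mul(9, I), Add(-2, I))) = Mul(Rational(-1, 4), Add(-2, Mul(10, I))) = Add(Rational(1, 2), Mul(Rational(-5, 2), I)))
Function('Y')(g) = Mul(Rational(1, 13), g) (Function('Y')(g) = Mul(g, Rational(1, 13)) = Mul(Rational(1, 13), g))
Mul(Add(-5, Function('Y')(-3)), Function('C')(-4, 2)) = Mul(Add(-5, Mul(Rational(1, 13), -3)), Add(Rational(1, 2), Mul(Rational(-5, 2), -4))) = Mul(Add(-5, Rational(-3, 13)), Add(Rational(1, 2), 10)) = Mul(Rational(-68, 13), Rational(21, 2)) = Rational(-714, 13)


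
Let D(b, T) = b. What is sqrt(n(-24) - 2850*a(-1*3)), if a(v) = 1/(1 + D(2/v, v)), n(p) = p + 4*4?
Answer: I*sqrt(8558) ≈ 92.51*I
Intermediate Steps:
n(p) = 16 + p (n(p) = p + 16 = 16 + p)
a(v) = 1/(1 + 2/v)
sqrt(n(-24) - 2850*a(-1*3)) = sqrt((16 - 24) - 2850*(-1*3)/(2 - 1*3)) = sqrt(-8 - (-8550)/(2 - 3)) = sqrt(-8 - (-8550)/(-1)) = sqrt(-8 - (-8550)*(-1)) = sqrt(-8 - 2850*3) = sqrt(-8 - 8550) = sqrt(-8558) = I*sqrt(8558)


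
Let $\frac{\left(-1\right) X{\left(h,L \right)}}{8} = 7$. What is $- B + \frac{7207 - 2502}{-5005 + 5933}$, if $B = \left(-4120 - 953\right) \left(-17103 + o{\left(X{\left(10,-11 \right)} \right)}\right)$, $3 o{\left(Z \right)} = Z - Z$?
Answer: $- \frac{80516540927}{928} \approx -8.6764 \cdot 10^{7}$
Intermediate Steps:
$X{\left(h,L \right)} = -56$ ($X{\left(h,L \right)} = \left(-8\right) 7 = -56$)
$o{\left(Z \right)} = 0$ ($o{\left(Z \right)} = \frac{Z - Z}{3} = \frac{1}{3} \cdot 0 = 0$)
$B = 86763519$ ($B = \left(-4120 - 953\right) \left(-17103 + 0\right) = \left(-5073\right) \left(-17103\right) = 86763519$)
$- B + \frac{7207 - 2502}{-5005 + 5933} = \left(-1\right) 86763519 + \frac{7207 - 2502}{-5005 + 5933} = -86763519 + \frac{4705}{928} = - \frac{80516540927}{928}$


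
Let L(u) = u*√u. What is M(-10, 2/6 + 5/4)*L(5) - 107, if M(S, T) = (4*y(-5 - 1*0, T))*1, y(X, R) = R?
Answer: -107 + 95*√5/3 ≈ -36.191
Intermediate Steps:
M(S, T) = 4*T (M(S, T) = (4*T)*1 = 4*T)
L(u) = u^(3/2)
M(-10, 2/6 + 5/4)*L(5) - 107 = (4*(2/6 + 5/4))*5^(3/2) - 107 = (4*(2*(⅙) + 5*(¼)))*(5*√5) - 107 = (4*(⅓ + 5/4))*(5*√5) - 107 = (4*(19/12))*(5*√5) - 107 = 19*(5*√5)/3 - 107 = 95*√5/3 - 107 = -107 + 95*√5/3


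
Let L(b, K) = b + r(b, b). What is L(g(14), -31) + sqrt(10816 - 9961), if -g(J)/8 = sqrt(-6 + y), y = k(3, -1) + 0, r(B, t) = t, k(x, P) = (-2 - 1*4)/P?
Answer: 3*sqrt(95) ≈ 29.240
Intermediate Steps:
k(x, P) = -6/P (k(x, P) = (-2 - 4)/P = -6/P)
y = 6 (y = -6/(-1) + 0 = -6*(-1) + 0 = 6 + 0 = 6)
g(J) = 0 (g(J) = -8*sqrt(-6 + 6) = -8*sqrt(0) = -8*0 = 0)
L(b, K) = 2*b (L(b, K) = b + b = 2*b)
L(g(14), -31) + sqrt(10816 - 9961) = 2*0 + sqrt(10816 - 9961) = 0 + sqrt(855) = 0 + 3*sqrt(95) = 3*sqrt(95)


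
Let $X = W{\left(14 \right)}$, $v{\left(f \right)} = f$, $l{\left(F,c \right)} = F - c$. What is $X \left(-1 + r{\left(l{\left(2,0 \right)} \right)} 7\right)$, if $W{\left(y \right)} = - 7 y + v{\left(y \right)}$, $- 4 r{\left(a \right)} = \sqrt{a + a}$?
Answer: $378$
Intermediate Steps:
$r{\left(a \right)} = - \frac{\sqrt{2} \sqrt{a}}{4}$ ($r{\left(a \right)} = - \frac{\sqrt{a + a}}{4} = - \frac{\sqrt{2 a}}{4} = - \frac{\sqrt{2} \sqrt{a}}{4}$)
$W{\left(y \right)} = - 6 y$ ($W{\left(y \right)} = - 7 y + y = - 6 y$)
$X = -84$ ($X = \left(-6\right) 14 = -84$)
$X \left(-1 + r{\left(l{\left(2,0 \right)} \right)} 7\right) = - 84 \left(-1 + - \frac{\sqrt{2} \sqrt{2 - 0}}{4} \cdot 7\right) = - 84 \left(-1 + - \frac{\sqrt{2} \sqrt{2 + 0}}{4} \cdot 7\right) = - 84 \left(-1 + - \frac{\sqrt{2} \sqrt{2}}{4} \cdot 7\right) = - 84 \left(-1 - \frac{7}{2}\right) = \left(-84\right) \left(- \frac{9}{2}\right) = 378$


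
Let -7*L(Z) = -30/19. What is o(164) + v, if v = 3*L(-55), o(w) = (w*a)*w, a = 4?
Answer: 14308762/133 ≈ 1.0758e+5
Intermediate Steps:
L(Z) = 30/133 (L(Z) = -(-30)/(7*19) = -⅐*(-30/19) = 30/133)
o(w) = 4*w² (o(w) = (w*4)*w = (4*w)*w = 4*w²)
v = 90/133 (v = 3*(30/133) = 90/133 ≈ 0.67669)
o(164) + v = 4*164² + 90/133 = 4*26896 + 90/133 = 107584 + 90/133 = 14308762/133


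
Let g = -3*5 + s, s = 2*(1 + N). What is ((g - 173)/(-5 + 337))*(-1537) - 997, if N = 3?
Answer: -13586/83 ≈ -163.69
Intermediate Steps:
s = 8 (s = 2*(1 + 3) = 2*4 = 8)
g = -7 (g = -3*5 + 8 = -15 + 8 = -7)
((g - 173)/(-5 + 337))*(-1537) - 997 = ((-7 - 173)/(-5 + 337))*(-1537) - 997 = -180/332*(-1537) - 997 = -180*1/332*(-1537) - 997 = -45/83*(-1537) - 997 = 69165/83 - 997 = -13586/83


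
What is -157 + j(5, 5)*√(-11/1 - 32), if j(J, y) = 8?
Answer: -157 + 8*I*√43 ≈ -157.0 + 52.46*I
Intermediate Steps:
-157 + j(5, 5)*√(-11/1 - 32) = -157 + 8*√(-11/1 - 32) = -157 + 8*√(-11*1 - 32) = -157 + 8*√(-11 - 32) = -157 + 8*√(-43) = -157 + 8*(I*√43) = -157 + 8*I*√43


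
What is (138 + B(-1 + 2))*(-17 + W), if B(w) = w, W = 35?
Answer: 2502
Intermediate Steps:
(138 + B(-1 + 2))*(-17 + W) = (138 + (-1 + 2))*(-17 + 35) = (138 + 1)*18 = 139*18 = 2502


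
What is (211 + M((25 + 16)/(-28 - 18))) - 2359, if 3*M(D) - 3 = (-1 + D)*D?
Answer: -4541863/2116 ≈ -2146.4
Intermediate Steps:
M(D) = 1 + D*(-1 + D)/3 (M(D) = 1 + ((-1 + D)*D)/3 = 1 + (D*(-1 + D))/3 = 1 + D*(-1 + D)/3)
(211 + M((25 + 16)/(-28 - 18))) - 2359 = (211 + (1 - (25 + 16)/(3*(-28 - 18)) + ((25 + 16)/(-28 - 18))²/3)) - 2359 = (211 + (1 - 41/(3*(-46)) + (41/(-46))²/3)) - 2359 = (211 + (1 - 41*(-1)/(3*46) + (41*(-1/46))²/3)) - 2359 = (211 + (1 - ⅓*(-41/46) + (-41/46)²/3)) - 2359 = (211 + (1 + 41/138 + (⅓)*(1681/2116))) - 2359 = (211 + (1 + 41/138 + 1681/6348)) - 2359 = (211 + 3305/2116) - 2359 = 449781/2116 - 2359 = -4541863/2116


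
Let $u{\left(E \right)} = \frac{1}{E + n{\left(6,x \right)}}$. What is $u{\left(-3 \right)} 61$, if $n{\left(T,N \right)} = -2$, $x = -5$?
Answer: $- \frac{61}{5} \approx -12.2$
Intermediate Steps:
$u{\left(E \right)} = \frac{1}{-2 + E}$ ($u{\left(E \right)} = \frac{1}{E - 2} = \frac{1}{-2 + E}$)
$u{\left(-3 \right)} 61 = \frac{1}{-2 - 3} \cdot 61 = \frac{1}{-5} \cdot 61 = \left(- \frac{1}{5}\right) 61 = - \frac{61}{5}$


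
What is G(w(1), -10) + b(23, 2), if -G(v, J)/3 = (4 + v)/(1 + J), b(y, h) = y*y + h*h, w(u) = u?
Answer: 1604/3 ≈ 534.67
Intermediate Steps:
b(y, h) = h² + y² (b(y, h) = y² + h² = h² + y²)
G(v, J) = -3*(4 + v)/(1 + J)
G(w(1), -10) + b(23, 2) = 3*(-4 - 1*1)/(1 - 10) + (2² + 23²) = 3*(-4 - 1)/(-9) + (4 + 529) = 3*(-⅑)*(-5) + 533 = 5/3 + 533 = 1604/3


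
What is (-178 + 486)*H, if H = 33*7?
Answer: 71148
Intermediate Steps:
H = 231
(-178 + 486)*H = (-178 + 486)*231 = 308*231 = 71148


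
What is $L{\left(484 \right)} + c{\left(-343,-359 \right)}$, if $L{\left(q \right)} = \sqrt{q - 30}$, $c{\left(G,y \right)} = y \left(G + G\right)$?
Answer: $246274 + \sqrt{454} \approx 2.463 \cdot 10^{5}$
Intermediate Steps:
$c{\left(G,y \right)} = 2 G y$ ($c{\left(G,y \right)} = y 2 G = 2 G y$)
$L{\left(q \right)} = \sqrt{-30 + q}$
$L{\left(484 \right)} + c{\left(-343,-359 \right)} = \sqrt{-30 + 484} + 2 \left(-343\right) \left(-359\right) = \sqrt{454} + 246274 = 246274 + \sqrt{454}$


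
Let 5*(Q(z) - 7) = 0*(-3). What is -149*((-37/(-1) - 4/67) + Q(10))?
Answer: -438656/67 ≈ -6547.1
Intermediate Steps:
Q(z) = 7 (Q(z) = 7 + (0*(-3))/5 = 7 + (⅕)*0 = 7 + 0 = 7)
-149*((-37/(-1) - 4/67) + Q(10)) = -149*((-37/(-1) - 4/67) + 7) = -149*((-37*(-1) - 4*1/67) + 7) = -149*((37 - 4/67) + 7) = -149*(2475/67 + 7) = -149*2944/67 = -438656/67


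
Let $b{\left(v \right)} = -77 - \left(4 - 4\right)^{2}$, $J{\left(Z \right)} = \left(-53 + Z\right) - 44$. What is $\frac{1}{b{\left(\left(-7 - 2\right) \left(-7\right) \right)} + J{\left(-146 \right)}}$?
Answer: $- \frac{1}{320} \approx -0.003125$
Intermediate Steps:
$J{\left(Z \right)} = -97 + Z$
$b{\left(v \right)} = -77$ ($b{\left(v \right)} = -77 - 0^{2} = -77 - 0 = -77 + 0 = -77$)
$\frac{1}{b{\left(\left(-7 - 2\right) \left(-7\right) \right)} + J{\left(-146 \right)}} = \frac{1}{-77 - 243} = \frac{1}{-320} = - \frac{1}{320}$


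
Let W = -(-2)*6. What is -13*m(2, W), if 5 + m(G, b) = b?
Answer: -91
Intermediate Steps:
W = 12 (W = -1*(-12) = 12)
m(G, b) = -5 + b
-13*m(2, W) = -13*(-5 + 12) = -13*7 = -91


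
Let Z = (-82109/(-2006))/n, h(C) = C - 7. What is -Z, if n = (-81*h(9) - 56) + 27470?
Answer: -82109/54667512 ≈ -0.0015020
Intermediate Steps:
h(C) = -7 + C
n = 27252 (n = (-81*(-7 + 9) - 56) + 27470 = (-81*2 - 56) + 27470 = (-162 - 56) + 27470 = -218 + 27470 = 27252)
Z = 82109/54667512 (Z = -82109/(-2006)/27252 = -82109*(-1/2006)*(1/27252) = (82109/2006)*(1/27252) = 82109/54667512 ≈ 0.0015020)
-Z = -1*82109/54667512 = -82109/54667512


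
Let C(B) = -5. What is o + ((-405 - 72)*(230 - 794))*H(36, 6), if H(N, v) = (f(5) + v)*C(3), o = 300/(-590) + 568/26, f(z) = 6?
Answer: -12380652194/767 ≈ -1.6142e+7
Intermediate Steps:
o = 16366/767 (o = 300*(-1/590) + 568*(1/26) = -30/59 + 284/13 = 16366/767 ≈ 21.338)
H(N, v) = -30 - 5*v (H(N, v) = (6 + v)*(-5) = -30 - 5*v)
o + ((-405 - 72)*(230 - 794))*H(36, 6) = 16366/767 + ((-405 - 72)*(230 - 794))*(-30 - 5*6) = 16366/767 + (-477*(-564))*(-30 - 30) = 16366/767 + 269028*(-60) = 16366/767 - 16141680 = -12380652194/767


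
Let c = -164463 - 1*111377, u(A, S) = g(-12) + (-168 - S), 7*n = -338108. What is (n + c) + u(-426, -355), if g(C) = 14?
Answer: -2267581/7 ≈ -3.2394e+5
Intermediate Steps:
n = -338108/7 (n = (1/7)*(-338108) = -338108/7 ≈ -48301.)
u(A, S) = -154 - S (u(A, S) = 14 + (-168 - S) = -154 - S)
c = -275840 (c = -164463 - 111377 = -275840)
(n + c) + u(-426, -355) = (-338108/7 - 275840) + (-154 - 1*(-355)) = -2268988/7 + (-154 + 355) = -2268988/7 + 201 = -2267581/7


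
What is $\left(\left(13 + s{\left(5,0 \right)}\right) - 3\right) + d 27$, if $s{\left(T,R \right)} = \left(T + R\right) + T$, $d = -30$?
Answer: $-790$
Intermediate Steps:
$s{\left(T,R \right)} = R + 2 T$ ($s{\left(T,R \right)} = \left(R + T\right) + T = R + 2 T$)
$\left(\left(13 + s{\left(5,0 \right)}\right) - 3\right) + d 27 = \left(\left(13 + \left(0 + 2 \cdot 5\right)\right) - 3\right) - 810 = \left(\left(13 + \left(0 + 10\right)\right) - 3\right) - 810 = \left(\left(13 + 10\right) - 3\right) - 810 = \left(23 - 3\right) - 810 = 20 - 810 = -790$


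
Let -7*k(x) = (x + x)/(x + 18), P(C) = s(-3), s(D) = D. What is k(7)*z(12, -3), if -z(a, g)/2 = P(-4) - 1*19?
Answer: -88/25 ≈ -3.5200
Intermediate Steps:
P(C) = -3
k(x) = -2*x/(7*(18 + x)) (k(x) = -(x + x)/(7*(x + 18)) = -2*x/(7*(18 + x)))
z(a, g) = 44 (z(a, g) = -2*(-3 - 1*19) = -2*(-3 - 19) = -2*(-22) = 44)
k(7)*z(12, -3) = -2*7/(126 + 7*7)*44 = -2*7/(126 + 49)*44 = -2*7/175*44 = -2*7*1/175*44 = -2/25*44 = -88/25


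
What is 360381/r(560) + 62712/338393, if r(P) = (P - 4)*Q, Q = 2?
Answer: 122020143477/376293016 ≈ 324.27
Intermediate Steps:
r(P) = -8 + 2*P (r(P) = (P - 4)*2 = (-4 + P)*2 = -8 + 2*P)
360381/r(560) + 62712/338393 = 360381/(-8 + 2*560) + 62712/338393 = 360381/(-8 + 1120) + 62712*(1/338393) = 360381/1112 + 62712/338393 = 122020143477/376293016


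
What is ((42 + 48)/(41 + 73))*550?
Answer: 8250/19 ≈ 434.21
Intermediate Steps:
((42 + 48)/(41 + 73))*550 = (90/114)*550 = (90*(1/114))*550 = (15/19)*550 = 8250/19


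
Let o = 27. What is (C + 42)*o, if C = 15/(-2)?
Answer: 1863/2 ≈ 931.50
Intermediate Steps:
C = -15/2 (C = 15*(-½) = -15/2 ≈ -7.5000)
(C + 42)*o = (-15/2 + 42)*27 = (69/2)*27 = 1863/2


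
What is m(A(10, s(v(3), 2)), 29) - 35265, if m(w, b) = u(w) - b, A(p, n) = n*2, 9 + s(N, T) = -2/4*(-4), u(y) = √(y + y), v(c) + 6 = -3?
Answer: -35294 + 2*I*√7 ≈ -35294.0 + 5.2915*I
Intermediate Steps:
v(c) = -9 (v(c) = -6 - 3 = -9)
u(y) = √2*√y (u(y) = √(2*y) = √2*√y)
s(N, T) = -7 (s(N, T) = -9 - 2/4*(-4) = -9 - 2*¼*(-4) = -9 - ½*(-4) = -9 + 2 = -7)
A(p, n) = 2*n
m(w, b) = -b + √2*√w (m(w, b) = √2*√w - b = -b + √2*√w)
m(A(10, s(v(3), 2)), 29) - 35265 = (-1*29 + √2*√(2*(-7))) - 35265 = (-29 + √2*√(-14)) - 35265 = (-29 + √2*(I*√14)) - 35265 = (-29 + 2*I*√7) - 35265 = -35294 + 2*I*√7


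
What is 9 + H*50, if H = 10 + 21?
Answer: 1559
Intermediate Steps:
H = 31
9 + H*50 = 9 + 31*50 = 9 + 1550 = 1559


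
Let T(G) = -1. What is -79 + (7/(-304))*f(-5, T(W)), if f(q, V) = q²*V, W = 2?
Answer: -23841/304 ≈ -78.424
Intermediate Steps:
f(q, V) = V*q²
-79 + (7/(-304))*f(-5, T(W)) = -79 + (7/(-304))*(-1*(-5)²) = -79 + (7*(-1/304))*(-1*25) = -79 - 7/304*(-25) = -79 + 175/304 = -23841/304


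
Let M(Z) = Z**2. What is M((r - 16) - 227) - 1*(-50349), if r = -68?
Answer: 147070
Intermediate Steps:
M((r - 16) - 227) - 1*(-50349) = ((-68 - 16) - 227)**2 - 1*(-50349) = (-84 - 227)**2 + 50349 = (-311)**2 + 50349 = 96721 + 50349 = 147070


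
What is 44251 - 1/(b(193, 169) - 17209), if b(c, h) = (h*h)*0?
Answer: 761515460/17209 ≈ 44251.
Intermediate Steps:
b(c, h) = 0 (b(c, h) = h²*0 = 0)
44251 - 1/(b(193, 169) - 17209) = 44251 - 1/(0 - 17209) = 44251 - 1/(-17209) = 44251 - 1*(-1/17209) = 44251 + 1/17209 = 761515460/17209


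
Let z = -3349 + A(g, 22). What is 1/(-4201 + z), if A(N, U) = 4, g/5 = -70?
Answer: -1/7546 ≈ -0.00013252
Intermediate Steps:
g = -350 (g = 5*(-70) = -350)
z = -3345 (z = -3349 + 4 = -3345)
1/(-4201 + z) = 1/(-4201 - 3345) = 1/(-7546) = -1/7546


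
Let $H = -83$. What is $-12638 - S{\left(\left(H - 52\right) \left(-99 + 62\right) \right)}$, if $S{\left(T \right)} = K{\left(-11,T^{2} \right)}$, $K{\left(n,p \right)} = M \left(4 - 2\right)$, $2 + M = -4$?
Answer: $-12626$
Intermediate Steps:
$M = -6$ ($M = -2 - 4 = -6$)
$K{\left(n,p \right)} = -12$ ($K{\left(n,p \right)} = - 6 \left(4 - 2\right) = \left(-6\right) 2 = -12$)
$S{\left(T \right)} = -12$
$-12638 - S{\left(\left(H - 52\right) \left(-99 + 62\right) \right)} = -12638 - -12 = -12638 + 12 = -12626$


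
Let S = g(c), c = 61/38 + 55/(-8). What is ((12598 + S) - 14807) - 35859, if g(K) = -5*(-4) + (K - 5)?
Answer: -5784857/152 ≈ -38058.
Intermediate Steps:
c = -801/152 (c = 61*(1/38) + 55*(-⅛) = 61/38 - 55/8 = -801/152 ≈ -5.2697)
g(K) = 15 + K (g(K) = 20 + (-5 + K) = 15 + K)
S = 1479/152 (S = 15 - 801/152 = 1479/152 ≈ 9.7303)
((12598 + S) - 14807) - 35859 = ((12598 + 1479/152) - 14807) - 35859 = (1916375/152 - 14807) - 35859 = -334289/152 - 35859 = -5784857/152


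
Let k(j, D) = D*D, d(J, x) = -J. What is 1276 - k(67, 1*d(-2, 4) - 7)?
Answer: 1251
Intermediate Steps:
k(j, D) = D**2
1276 - k(67, 1*d(-2, 4) - 7) = 1276 - (1*(-1*(-2)) - 7)**2 = 1276 - (1*2 - 7)**2 = 1276 - (2 - 7)**2 = 1276 - 1*(-5)**2 = 1276 - 1*25 = 1276 - 25 = 1251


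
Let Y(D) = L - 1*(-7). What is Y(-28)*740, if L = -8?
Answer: -740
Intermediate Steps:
Y(D) = -1 (Y(D) = -8 - 1*(-7) = -8 + 7 = -1)
Y(-28)*740 = -1*740 = -740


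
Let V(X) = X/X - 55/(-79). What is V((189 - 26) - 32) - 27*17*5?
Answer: -181171/79 ≈ -2293.3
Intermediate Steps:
V(X) = 134/79 (V(X) = 1 - 55*(-1/79) = 1 + 55/79 = 134/79)
V((189 - 26) - 32) - 27*17*5 = 134/79 - 27*17*5 = 134/79 - 459*5 = 134/79 - 2295 = -181171/79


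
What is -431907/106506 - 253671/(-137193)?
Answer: -3581903725/1623541962 ≈ -2.2062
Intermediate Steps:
-431907/106506 - 253671/(-137193) = -431907*1/106506 - 253671*(-1/137193) = -143969/35502 + 84557/45731 = -3581903725/1623541962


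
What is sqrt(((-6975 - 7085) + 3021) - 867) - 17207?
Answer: -17207 + I*sqrt(11906) ≈ -17207.0 + 109.11*I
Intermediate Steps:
sqrt(((-6975 - 7085) + 3021) - 867) - 17207 = sqrt((-14060 + 3021) - 867) - 17207 = sqrt(-11039 - 867) - 17207 = sqrt(-11906) - 17207 = I*sqrt(11906) - 17207 = -17207 + I*sqrt(11906)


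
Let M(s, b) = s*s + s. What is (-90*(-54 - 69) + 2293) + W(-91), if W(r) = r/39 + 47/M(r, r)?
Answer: 109423907/8190 ≈ 13361.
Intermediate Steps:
M(s, b) = s + s**2 (M(s, b) = s**2 + s = s + s**2)
W(r) = r/39 + 47/(r*(1 + r)) (W(r) = r/39 + 47/((r*(1 + r))) = r*(1/39) + 47*(1/(r*(1 + r))) = r/39 + 47/(r*(1 + r)))
(-90*(-54 - 69) + 2293) + W(-91) = (-90*(-54 - 69) + 2293) + (1/39)*(1833 + (-91)**2*(1 - 91))/(-91*(1 - 91)) = (-90*(-123) + 2293) + (1/39)*(-1/91)*(1833 + 8281*(-90))/(-90) = (11070 + 2293) + (1/39)*(-1/91)*(-1/90)*(1833 - 745290) = 13363 + (1/39)*(-1/91)*(-1/90)*(-743457) = 13363 - 19063/8190 = 109423907/8190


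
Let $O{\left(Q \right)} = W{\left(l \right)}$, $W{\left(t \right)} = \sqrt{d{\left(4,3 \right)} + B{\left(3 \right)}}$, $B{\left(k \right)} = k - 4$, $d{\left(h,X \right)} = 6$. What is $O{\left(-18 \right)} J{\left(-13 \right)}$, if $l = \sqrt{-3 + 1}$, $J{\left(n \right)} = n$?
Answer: $- 13 \sqrt{5} \approx -29.069$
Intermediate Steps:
$B{\left(k \right)} = -4 + k$
$l = i \sqrt{2}$ ($l = \sqrt{-2} = i \sqrt{2} \approx 1.4142 i$)
$W{\left(t \right)} = \sqrt{5}$ ($W{\left(t \right)} = \sqrt{6 + \left(-4 + 3\right)} = \sqrt{6 - 1} = \sqrt{5}$)
$O{\left(Q \right)} = \sqrt{5}$
$O{\left(-18 \right)} J{\left(-13 \right)} = \sqrt{5} \left(-13\right) = - 13 \sqrt{5}$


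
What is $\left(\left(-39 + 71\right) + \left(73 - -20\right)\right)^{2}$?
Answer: $15625$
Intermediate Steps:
$\left(\left(-39 + 71\right) + \left(73 - -20\right)\right)^{2} = \left(32 + \left(73 + 20\right)\right)^{2} = \left(32 + 93\right)^{2} = 125^{2} = 15625$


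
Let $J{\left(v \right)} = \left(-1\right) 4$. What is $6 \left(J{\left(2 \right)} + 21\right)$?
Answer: $102$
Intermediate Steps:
$J{\left(v \right)} = -4$
$6 \left(J{\left(2 \right)} + 21\right) = 6 \left(-4 + 21\right) = 6 \cdot 17 = 102$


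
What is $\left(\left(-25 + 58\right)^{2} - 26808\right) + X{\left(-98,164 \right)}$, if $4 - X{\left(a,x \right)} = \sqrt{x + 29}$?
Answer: $-25715 - \sqrt{193} \approx -25729.0$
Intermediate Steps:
$X{\left(a,x \right)} = 4 - \sqrt{29 + x}$ ($X{\left(a,x \right)} = 4 - \sqrt{x + 29} = 4 - \sqrt{29 + x}$)
$\left(\left(-25 + 58\right)^{2} - 26808\right) + X{\left(-98,164 \right)} = \left(\left(-25 + 58\right)^{2} - 26808\right) + \left(4 - \sqrt{29 + 164}\right) = \left(33^{2} - 26808\right) + \left(4 - \sqrt{193}\right) = \left(1089 - 26808\right) + \left(4 - \sqrt{193}\right) = -25719 + \left(4 - \sqrt{193}\right) = -25715 - \sqrt{193}$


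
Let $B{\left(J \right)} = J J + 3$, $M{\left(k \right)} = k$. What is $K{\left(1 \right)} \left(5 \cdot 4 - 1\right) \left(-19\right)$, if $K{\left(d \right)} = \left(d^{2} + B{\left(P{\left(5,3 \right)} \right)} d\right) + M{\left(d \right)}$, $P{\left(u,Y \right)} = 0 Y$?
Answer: $-1805$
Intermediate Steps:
$P{\left(u,Y \right)} = 0$
$B{\left(J \right)} = 3 + J^{2}$ ($B{\left(J \right)} = J^{2} + 3 = 3 + J^{2}$)
$K{\left(d \right)} = d^{2} + 4 d$ ($K{\left(d \right)} = \left(d^{2} + \left(3 + 0^{2}\right) d\right) + d = \left(d^{2} + \left(3 + 0\right) d\right) + d = \left(d^{2} + 3 d\right) + d = d^{2} + 4 d$)
$K{\left(1 \right)} \left(5 \cdot 4 - 1\right) \left(-19\right) = 1 \left(4 + 1\right) \left(5 \cdot 4 - 1\right) \left(-19\right) = 1 \cdot 5 \left(20 - 1\right) \left(-19\right) = 5 \cdot 19 \left(-19\right) = 95 \left(-19\right) = -1805$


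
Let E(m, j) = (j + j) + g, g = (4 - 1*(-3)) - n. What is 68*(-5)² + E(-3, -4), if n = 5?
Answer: 1694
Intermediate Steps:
g = 2 (g = (4 - 1*(-3)) - 1*5 = (4 + 3) - 5 = 7 - 5 = 2)
E(m, j) = 2 + 2*j (E(m, j) = (j + j) + 2 = 2*j + 2 = 2 + 2*j)
68*(-5)² + E(-3, -4) = 68*(-5)² + (2 + 2*(-4)) = 68*25 + (2 - 8) = 1700 - 6 = 1694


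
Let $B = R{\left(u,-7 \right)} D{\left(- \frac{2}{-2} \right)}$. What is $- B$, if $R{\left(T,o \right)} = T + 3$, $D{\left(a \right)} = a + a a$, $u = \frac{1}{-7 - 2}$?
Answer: $- \frac{52}{9} \approx -5.7778$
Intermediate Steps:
$u = - \frac{1}{9}$ ($u = \frac{1}{-9} = - \frac{1}{9} \approx -0.11111$)
$D{\left(a \right)} = a + a^{2}$
$R{\left(T,o \right)} = 3 + T$
$B = \frac{52}{9}$ ($B = \left(3 - \frac{1}{9}\right) - \frac{2}{-2} \left(1 - \frac{2}{-2}\right) = \frac{26 \left(-2\right) \left(- \frac{1}{2}\right) \left(1 - -1\right)}{9} = \frac{26 \cdot 1 \left(1 + 1\right)}{9} = \frac{26 \cdot 1 \cdot 2}{9} = \frac{26}{9} \cdot 2 = \frac{52}{9} \approx 5.7778$)
$- B = \left(-1\right) \frac{52}{9} = - \frac{52}{9}$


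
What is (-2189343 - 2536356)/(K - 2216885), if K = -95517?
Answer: 4725699/2312402 ≈ 2.0436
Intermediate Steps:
(-2189343 - 2536356)/(K - 2216885) = (-2189343 - 2536356)/(-95517 - 2216885) = -4725699/(-2312402) = -4725699*(-1/2312402) = 4725699/2312402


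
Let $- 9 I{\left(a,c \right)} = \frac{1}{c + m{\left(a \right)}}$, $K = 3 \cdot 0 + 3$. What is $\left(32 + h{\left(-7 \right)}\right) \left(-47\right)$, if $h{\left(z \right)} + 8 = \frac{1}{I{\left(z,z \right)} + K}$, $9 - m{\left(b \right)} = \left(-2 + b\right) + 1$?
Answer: $- \frac{307662}{269} \approx -1143.7$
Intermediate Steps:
$K = 3$ ($K = 0 + 3 = 3$)
$m{\left(b \right)} = 10 - b$ ($m{\left(b \right)} = 9 - \left(\left(-2 + b\right) + 1\right) = 9 - \left(-1 + b\right) = 10 - b$)
$I{\left(a,c \right)} = - \frac{1}{9 \left(10 + c - a\right)}$ ($I{\left(a,c \right)} = - \frac{1}{9 \left(c - \left(-10 + a\right)\right)} = - \frac{1}{9 \left(10 + c - a\right)}$)
$h{\left(z \right)} = - \frac{2062}{269}$ ($h{\left(z \right)} = -8 + \frac{1}{\frac{1}{9 \left(-10 + z - z\right)} + 3} = -8 + \frac{1}{\frac{1}{9 \left(-10\right)} + 3} = -8 + \frac{1}{\frac{1}{9} \left(- \frac{1}{10}\right) + 3} = -8 + \frac{1}{- \frac{1}{90} + 3} = -8 + \frac{1}{\frac{269}{90}} = -8 + \frac{90}{269} = - \frac{2062}{269}$)
$\left(32 + h{\left(-7 \right)}\right) \left(-47\right) = \left(32 - \frac{2062}{269}\right) \left(-47\right) = \frac{6546}{269} \left(-47\right) = - \frac{307662}{269}$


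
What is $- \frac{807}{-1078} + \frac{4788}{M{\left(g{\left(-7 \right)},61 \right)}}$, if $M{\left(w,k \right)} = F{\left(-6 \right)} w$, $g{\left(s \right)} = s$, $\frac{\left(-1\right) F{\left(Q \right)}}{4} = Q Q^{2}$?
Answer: $- \frac{557}{12936} \approx -0.043058$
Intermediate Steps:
$F{\left(Q \right)} = - 4 Q^{3}$ ($F{\left(Q \right)} = - 4 Q Q^{2} = - 4 Q^{3}$)
$M{\left(w,k \right)} = 864 w$ ($M{\left(w,k \right)} = - 4 \left(-6\right)^{3} w = \left(-4\right) \left(-216\right) w = 864 w$)
$- \frac{807}{-1078} + \frac{4788}{M{\left(g{\left(-7 \right)},61 \right)}} = - \frac{807}{-1078} + \frac{4788}{864 \left(-7\right)} = \left(-807\right) \left(- \frac{1}{1078}\right) + \frac{4788}{-6048} = \frac{807}{1078} + 4788 \left(- \frac{1}{6048}\right) = \frac{807}{1078} - \frac{19}{24} = - \frac{557}{12936}$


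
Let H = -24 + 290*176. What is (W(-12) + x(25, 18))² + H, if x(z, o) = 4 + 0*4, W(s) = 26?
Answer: 51916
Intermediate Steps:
H = 51016 (H = -24 + 51040 = 51016)
x(z, o) = 4 (x(z, o) = 4 + 0 = 4)
(W(-12) + x(25, 18))² + H = (26 + 4)² + 51016 = 30² + 51016 = 900 + 51016 = 51916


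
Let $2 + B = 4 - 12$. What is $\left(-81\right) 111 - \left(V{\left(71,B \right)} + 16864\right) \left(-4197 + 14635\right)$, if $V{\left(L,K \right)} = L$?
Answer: $-176776521$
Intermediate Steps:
$B = -10$ ($B = -2 + \left(4 - 12\right) = -2 - 8 = -10$)
$\left(-81\right) 111 - \left(V{\left(71,B \right)} + 16864\right) \left(-4197 + 14635\right) = \left(-81\right) 111 - \left(71 + 16864\right) \left(-4197 + 14635\right) = -8991 - 16935 \cdot 10438 = -8991 - 176767530 = -176776521$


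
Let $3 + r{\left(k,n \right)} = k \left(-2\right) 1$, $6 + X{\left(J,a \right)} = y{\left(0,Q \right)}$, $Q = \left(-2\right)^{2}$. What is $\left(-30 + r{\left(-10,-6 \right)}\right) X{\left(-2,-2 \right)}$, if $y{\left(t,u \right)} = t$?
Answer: $78$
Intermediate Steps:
$Q = 4$
$X{\left(J,a \right)} = -6$ ($X{\left(J,a \right)} = -6 + 0 = -6$)
$r{\left(k,n \right)} = -3 - 2 k$ ($r{\left(k,n \right)} = -3 + k \left(-2\right) 1 = -3 + - 2 k 1 = -3 - 2 k$)
$\left(-30 + r{\left(-10,-6 \right)}\right) X{\left(-2,-2 \right)} = \left(-30 - -17\right) \left(-6\right) = \left(-30 + \left(-3 + 20\right)\right) \left(-6\right) = \left(-30 + 17\right) \left(-6\right) = \left(-13\right) \left(-6\right) = 78$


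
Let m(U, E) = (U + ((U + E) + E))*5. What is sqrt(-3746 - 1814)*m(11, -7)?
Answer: 80*I*sqrt(1390) ≈ 2982.6*I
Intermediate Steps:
m(U, E) = 10*E + 10*U (m(U, E) = (U + ((E + U) + E))*5 = (U + (U + 2*E))*5 = (2*E + 2*U)*5 = 10*E + 10*U)
sqrt(-3746 - 1814)*m(11, -7) = sqrt(-3746 - 1814)*(10*(-7) + 10*11) = sqrt(-5560)*(-70 + 110) = (2*I*sqrt(1390))*40 = 80*I*sqrt(1390)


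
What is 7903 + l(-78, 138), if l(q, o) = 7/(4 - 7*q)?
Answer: 4346657/550 ≈ 7903.0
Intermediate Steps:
7903 + l(-78, 138) = 7903 - 7/(-4 + 7*(-78)) = 7903 - 7/(-4 - 546) = 7903 - 7/(-550) = 7903 - 7*(-1/550) = 7903 + 7/550 = 4346657/550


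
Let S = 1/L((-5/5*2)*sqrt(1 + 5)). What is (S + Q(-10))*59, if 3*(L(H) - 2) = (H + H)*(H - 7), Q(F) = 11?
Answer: 191809/298 + 413*sqrt(6)/149 ≈ 650.44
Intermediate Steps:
L(H) = 2 + 2*H*(-7 + H)/3 (L(H) = 2 + ((H + H)*(H - 7))/3 = 2 + ((2*H)*(-7 + H))/3 = 2 + (2*H*(-7 + H))/3 = 2 + 2*H*(-7 + H)/3)
S = 1/(18 + 28*sqrt(6)/3) (S = 1/(2 - 14*-5/5*2*sqrt(1 + 5)/3 + 2*((-5/5*2)*sqrt(1 + 5))**2/3) = 1/(2 - 14*-5*1/5*2*sqrt(6)/3 + 2*((-5*1/5*2)*sqrt(6))**2/3) = 1/(2 - 14*(-1*2)*sqrt(6)/3 + 2*((-1*2)*sqrt(6))**2/3) = 1/(2 - (-28)*sqrt(6)/3 + 2*(-2*sqrt(6))**2/3) = 1/(2 + 28*sqrt(6)/3 + (2/3)*24) = 1/(2 + 28*sqrt(6)/3 + 16) = 1/(18 + 28*sqrt(6)/3) ≈ 0.024473)
(S + Q(-10))*59 = ((-27/298 + 7*sqrt(6)/149) + 11)*59 = (3251/298 + 7*sqrt(6)/149)*59 = 191809/298 + 413*sqrt(6)/149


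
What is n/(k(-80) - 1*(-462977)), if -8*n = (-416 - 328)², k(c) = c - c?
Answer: -69192/462977 ≈ -0.14945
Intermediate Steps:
k(c) = 0
n = -69192 (n = -(-416 - 328)²/8 = -⅛*(-744)² = -⅛*553536 = -69192)
n/(k(-80) - 1*(-462977)) = -69192/(0 - 1*(-462977)) = -69192/(0 + 462977) = -69192/462977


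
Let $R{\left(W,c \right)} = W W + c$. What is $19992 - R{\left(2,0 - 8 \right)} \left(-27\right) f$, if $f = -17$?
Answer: $21828$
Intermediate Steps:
$R{\left(W,c \right)} = c + W^{2}$ ($R{\left(W,c \right)} = W^{2} + c = c + W^{2}$)
$19992 - R{\left(2,0 - 8 \right)} \left(-27\right) f = 19992 - \left(\left(0 - 8\right) + 2^{2}\right) \left(-27\right) \left(-17\right) = 19992 - \left(\left(0 - 8\right) + 4\right) \left(-27\right) \left(-17\right) = 19992 - \left(-8 + 4\right) \left(-27\right) \left(-17\right) = 19992 - \left(-4\right) \left(-27\right) \left(-17\right) = 19992 - 108 \left(-17\right) = 19992 - -1836 = 19992 + 1836 = 21828$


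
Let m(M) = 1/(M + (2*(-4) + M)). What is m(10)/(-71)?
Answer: -1/852 ≈ -0.0011737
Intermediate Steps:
m(M) = 1/(-8 + 2*M) (m(M) = 1/(M + (-8 + M)) = 1/(-8 + 2*M))
m(10)/(-71) = (1/(2*(-4 + 10)))/(-71) = ((½)/6)*(-1/71) = ((½)*(⅙))*(-1/71) = (1/12)*(-1/71) = -1/852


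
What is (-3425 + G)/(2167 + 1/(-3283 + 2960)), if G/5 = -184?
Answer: -3553/1772 ≈ -2.0051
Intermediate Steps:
G = -920 (G = 5*(-184) = -920)
(-3425 + G)/(2167 + 1/(-3283 + 2960)) = (-3425 - 920)/(2167 + 1/(-3283 + 2960)) = -4345/(2167 + 1/(-323)) = -4345/(2167 - 1/323) = -4345/699940/323 = -4345*323/699940 = -3553/1772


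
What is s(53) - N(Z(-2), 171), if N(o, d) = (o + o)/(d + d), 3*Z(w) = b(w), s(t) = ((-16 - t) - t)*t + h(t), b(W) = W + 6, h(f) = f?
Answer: -3289873/513 ≈ -6413.0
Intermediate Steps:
b(W) = 6 + W
s(t) = t + t*(-16 - 2*t) (s(t) = ((-16 - t) - t)*t + t = (-16 - 2*t)*t + t = t*(-16 - 2*t) + t = t + t*(-16 - 2*t))
Z(w) = 2 + w/3 (Z(w) = (6 + w)/3 = 2 + w/3)
N(o, d) = o/d (N(o, d) = (2*o)/((2*d)) = (2*o)*(1/(2*d)) = o/d)
s(53) - N(Z(-2), 171) = 53*(-15 - 2*53) - (2 + (1/3)*(-2))/171 = 53*(-15 - 106) - (2 - 2/3)/171 = 53*(-121) - 4/(3*171) = -6413 - 1*4/513 = -6413 - 4/513 = -3289873/513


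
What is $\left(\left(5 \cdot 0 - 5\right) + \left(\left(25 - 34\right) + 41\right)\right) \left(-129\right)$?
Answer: $-3483$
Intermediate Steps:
$\left(\left(5 \cdot 0 - 5\right) + \left(\left(25 - 34\right) + 41\right)\right) \left(-129\right) = \left(\left(0 - 5\right) + \left(-9 + 41\right)\right) \left(-129\right) = \left(-5 + 32\right) \left(-129\right) = 27 \left(-129\right) = -3483$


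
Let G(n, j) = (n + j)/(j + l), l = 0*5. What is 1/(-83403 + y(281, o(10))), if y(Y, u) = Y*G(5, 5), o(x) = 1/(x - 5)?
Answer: -1/82841 ≈ -1.2071e-5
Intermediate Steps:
l = 0
G(n, j) = (j + n)/j (G(n, j) = (n + j)/(j + 0) = (j + n)/j)
o(x) = 1/(-5 + x)
y(Y, u) = 2*Y (y(Y, u) = Y*((5 + 5)/5) = Y*((1/5)*10) = Y*2 = 2*Y)
1/(-83403 + y(281, o(10))) = 1/(-83403 + 2*281) = 1/(-83403 + 562) = 1/(-82841) = -1/82841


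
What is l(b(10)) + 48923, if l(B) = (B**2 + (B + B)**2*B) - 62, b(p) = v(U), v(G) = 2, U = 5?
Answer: 48897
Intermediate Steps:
b(p) = 2
l(B) = -62 + B**2 + 4*B**3 (l(B) = (B**2 + (2*B)**2*B) - 62 = (B**2 + (4*B**2)*B) - 62 = (B**2 + 4*B**3) - 62 = -62 + B**2 + 4*B**3)
l(b(10)) + 48923 = (-62 + 2**2 + 4*2**3) + 48923 = (-62 + 4 + 4*8) + 48923 = (-62 + 4 + 32) + 48923 = -26 + 48923 = 48897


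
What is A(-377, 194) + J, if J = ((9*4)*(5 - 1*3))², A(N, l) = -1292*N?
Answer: 492268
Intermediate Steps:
J = 5184 (J = (36*(5 - 3))² = (36*2)² = 72² = 5184)
A(-377, 194) + J = -1292*(-377) + 5184 = 487084 + 5184 = 492268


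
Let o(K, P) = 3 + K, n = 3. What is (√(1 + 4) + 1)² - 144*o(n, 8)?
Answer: -858 + 2*√5 ≈ -853.53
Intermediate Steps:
(√(1 + 4) + 1)² - 144*o(n, 8) = (√(1 + 4) + 1)² - 144*(3 + 3) = (√5 + 1)² - 144*6 = (1 + √5)² - 864 = -864 + (1 + √5)²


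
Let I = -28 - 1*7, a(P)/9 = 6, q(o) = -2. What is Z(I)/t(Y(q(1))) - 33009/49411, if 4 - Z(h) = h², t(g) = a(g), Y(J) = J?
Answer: -20704439/889398 ≈ -23.279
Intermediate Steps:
a(P) = 54 (a(P) = 9*6 = 54)
t(g) = 54
I = -35 (I = -28 - 7 = -35)
Z(h) = 4 - h²
Z(I)/t(Y(q(1))) - 33009/49411 = (4 - 1*(-35)²)/54 - 33009/49411 = (4 - 1*1225)*(1/54) - 33009*1/49411 = (4 - 1225)*(1/54) - 33009/49411 = -1221*1/54 - 33009/49411 = -407/18 - 33009/49411 = -20704439/889398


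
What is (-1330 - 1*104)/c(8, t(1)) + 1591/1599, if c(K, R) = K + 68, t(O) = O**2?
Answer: -1086025/60762 ≈ -17.873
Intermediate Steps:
c(K, R) = 68 + K
(-1330 - 1*104)/c(8, t(1)) + 1591/1599 = (-1330 - 1*104)/(68 + 8) + 1591/1599 = (-1330 - 104)/76 + 1591*(1/1599) = -1434*1/76 + 1591/1599 = -717/38 + 1591/1599 = -1086025/60762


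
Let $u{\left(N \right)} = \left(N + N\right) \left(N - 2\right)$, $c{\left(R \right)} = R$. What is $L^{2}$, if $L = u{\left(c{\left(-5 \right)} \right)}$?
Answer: $4900$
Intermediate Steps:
$u{\left(N \right)} = 2 N \left(-2 + N\right)$
$L = 70$ ($L = 2 \left(-5\right) \left(-2 - 5\right) = 2 \left(-5\right) \left(-7\right) = 70$)
$L^{2} = 70^{2} = 4900$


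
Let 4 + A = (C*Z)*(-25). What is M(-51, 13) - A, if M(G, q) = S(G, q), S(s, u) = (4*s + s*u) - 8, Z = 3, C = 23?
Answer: 854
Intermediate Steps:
S(s, u) = -8 + 4*s + s*u
M(G, q) = -8 + 4*G + G*q
A = -1729 (A = -4 + (23*3)*(-25) = -4 + 69*(-25) = -4 - 1725 = -1729)
M(-51, 13) - A = (-8 + 4*(-51) - 51*13) - 1*(-1729) = (-8 - 204 - 663) + 1729 = -875 + 1729 = 854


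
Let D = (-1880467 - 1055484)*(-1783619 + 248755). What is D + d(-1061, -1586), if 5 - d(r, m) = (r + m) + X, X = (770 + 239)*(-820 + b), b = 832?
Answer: 4506285486208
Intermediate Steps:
X = 12108 (X = (770 + 239)*(-820 + 832) = 1009*12 = 12108)
d(r, m) = -12103 - m - r (d(r, m) = 5 - ((r + m) + 12108) = 5 - ((m + r) + 12108) = 5 - (12108 + m + r) = 5 + (-12108 - m - r) = -12103 - m - r)
D = 4506285495664 (D = -2935951*(-1534864) = 4506285495664)
D + d(-1061, -1586) = 4506285495664 + (-12103 - 1*(-1586) - 1*(-1061)) = 4506285495664 + (-12103 + 1586 + 1061) = 4506285495664 - 9456 = 4506285486208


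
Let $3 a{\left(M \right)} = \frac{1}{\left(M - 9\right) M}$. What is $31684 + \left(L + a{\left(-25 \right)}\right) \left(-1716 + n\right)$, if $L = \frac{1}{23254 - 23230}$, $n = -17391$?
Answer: $\frac{104993299}{3400} \approx 30880.0$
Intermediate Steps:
$a{\left(M \right)} = \frac{1}{3 M \left(-9 + M\right)}$ ($a{\left(M \right)} = \frac{\frac{1}{M - 9} \frac{1}{M}}{3} = \frac{\frac{1}{-9 + M} \frac{1}{M}}{3} = \frac{\frac{1}{M} \frac{1}{-9 + M}}{3} = \frac{1}{3 M \left(-9 + M\right)}$)
$L = \frac{1}{24} \approx 0.041667$
$31684 + \left(L + a{\left(-25 \right)}\right) \left(-1716 + n\right) = 31684 + \left(\frac{1}{24} + \frac{1}{3 \left(-25\right) \left(-9 - 25\right)}\right) \left(-1716 - 17391\right) = 31684 + \left(\frac{1}{24} + \frac{1}{3} \left(- \frac{1}{25}\right) \frac{1}{-34}\right) \left(-19107\right) = 31684 + \left(\frac{1}{24} + \frac{1}{3} \left(- \frac{1}{25}\right) \left(- \frac{1}{34}\right)\right) \left(-19107\right) = 31684 + \left(\frac{1}{24} + \frac{1}{2550}\right) \left(-19107\right) = 31684 + \frac{143}{3400} \left(-19107\right) = 31684 - \frac{2732301}{3400} = \frac{104993299}{3400}$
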